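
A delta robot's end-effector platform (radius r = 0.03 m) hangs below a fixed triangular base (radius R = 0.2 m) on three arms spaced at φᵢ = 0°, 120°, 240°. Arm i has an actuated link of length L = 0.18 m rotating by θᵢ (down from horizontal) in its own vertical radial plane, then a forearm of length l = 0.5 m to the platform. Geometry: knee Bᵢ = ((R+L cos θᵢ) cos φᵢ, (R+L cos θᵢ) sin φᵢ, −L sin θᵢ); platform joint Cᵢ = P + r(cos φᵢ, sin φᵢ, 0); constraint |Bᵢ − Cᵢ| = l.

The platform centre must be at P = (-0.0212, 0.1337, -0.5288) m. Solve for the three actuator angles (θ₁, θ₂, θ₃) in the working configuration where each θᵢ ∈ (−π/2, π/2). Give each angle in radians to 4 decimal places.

arm 1 (φ=0.0°): x'=-0.0212, y'=0.1337
  A cos θ + B sin θ = C:  0.1912·cos θ + -0.5288·sin θ = -0.3235
  γ=atan2(-0.5288,0.1912)=-1.2238;  ψ=arccos(-0.5753)=2.1838;  θ1=γ+ψ≈0.9599
φ2=120.0° → target in arm frame (0.1264, -0.0485)
  A cos θ + B sin θ = C:  0.0436·cos θ + -0.5288·sin θ = -0.1841
  √(A²+B²)=0.5306;  θ2 = -1.4885+1.9252 ≈ 0.4367
rotate P by −φ3: (-0.1052, -0.0852, -0.5288)
  A cos θ + B sin θ = C:  0.2752·cos θ + -0.5288·sin θ = -0.4028
  θ3 = atan2(B,A) + arccos(C/0.5961) = 1.2218

θ₁ = 0.9599, θ₂ = 0.4367, θ₃ = 1.2218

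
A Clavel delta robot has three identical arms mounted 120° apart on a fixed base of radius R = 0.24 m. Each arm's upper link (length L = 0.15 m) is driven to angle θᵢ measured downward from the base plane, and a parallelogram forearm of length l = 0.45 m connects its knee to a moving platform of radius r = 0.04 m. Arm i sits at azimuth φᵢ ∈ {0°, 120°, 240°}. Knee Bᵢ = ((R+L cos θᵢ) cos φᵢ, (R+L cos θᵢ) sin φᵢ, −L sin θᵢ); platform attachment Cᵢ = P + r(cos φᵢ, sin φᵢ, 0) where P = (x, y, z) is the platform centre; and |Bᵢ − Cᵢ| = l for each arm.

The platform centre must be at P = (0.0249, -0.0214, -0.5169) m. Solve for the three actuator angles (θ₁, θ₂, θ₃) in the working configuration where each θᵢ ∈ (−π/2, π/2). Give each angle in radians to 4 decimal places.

θ₁ = 1.1341, θ₂ = 1.3960, θ₃ = 1.2218

rotate P by −φ1: (0.0249, -0.0214, -0.5169)
  e−x'=0.1751;  (l²−L²−(e−x')²−y'²−z²)/2L = -0.3943
  √(A²+B²)=0.5458;  θ1 = -1.2442+2.3783 ≈ 1.1341
φ2=120.0° → target in arm frame (-0.0310, -0.0109)
  A cos θ + B sin θ = C:  0.2310·cos θ + -0.5169·sin θ = -0.4689
  √(A²+B²)=0.5662;  θ2 = -1.1506+2.5466 ≈ 1.3960
arm 3 (φ=240.0°): x'=0.0061, y'=0.0323
  A=0.1939, B=-0.5169, C=(l²−L²−A²−y'²−z²)/(2L)=-0.4194
  √(A²+B²)=0.5521;  θ3 = -1.2119+2.4337 ≈ 1.2218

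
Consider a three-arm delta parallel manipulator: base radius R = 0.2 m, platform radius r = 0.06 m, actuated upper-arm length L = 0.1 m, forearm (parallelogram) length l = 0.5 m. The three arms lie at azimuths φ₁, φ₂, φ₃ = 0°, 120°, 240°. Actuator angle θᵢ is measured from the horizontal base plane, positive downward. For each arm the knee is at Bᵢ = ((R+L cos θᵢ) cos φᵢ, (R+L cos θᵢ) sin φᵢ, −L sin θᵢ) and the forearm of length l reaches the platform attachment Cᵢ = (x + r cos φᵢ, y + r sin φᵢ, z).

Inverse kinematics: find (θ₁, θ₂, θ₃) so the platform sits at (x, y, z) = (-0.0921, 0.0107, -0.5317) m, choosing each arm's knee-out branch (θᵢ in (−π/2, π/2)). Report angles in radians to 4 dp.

θ₁ = 1.3967, θ₂ = 0.6985, θ₃ = 0.7855

arm 1 (φ=0.0°): x'=-0.0921, y'=0.0107
  e−x'=0.2321;  (l²−L²−(e−x')²−y'²−z²)/2L = -0.4834
  θ1 = atan2(B,A) + arccos(C/0.5802) = 1.3967
φ2=120.0° → target in arm frame (0.0553, 0.0744)
  A cos θ + B sin θ = C:  0.0847·cos θ + -0.5317·sin θ = -0.2771
  γ=atan2(-0.5317,0.0847)=-1.4129;  ψ=arccos(-0.5146)=2.1113;  θ2=γ+ψ≈0.6985
arm 3 (φ=240.0°): x'=0.0368, y'=-0.0851
  A=0.1032, B=-0.5317, C=(l²−L²−A²−y'²−z²)/(2L)=-0.3030
  √(A²+B²)=0.5416;  θ3 = -1.3791+2.1645 ≈ 0.7855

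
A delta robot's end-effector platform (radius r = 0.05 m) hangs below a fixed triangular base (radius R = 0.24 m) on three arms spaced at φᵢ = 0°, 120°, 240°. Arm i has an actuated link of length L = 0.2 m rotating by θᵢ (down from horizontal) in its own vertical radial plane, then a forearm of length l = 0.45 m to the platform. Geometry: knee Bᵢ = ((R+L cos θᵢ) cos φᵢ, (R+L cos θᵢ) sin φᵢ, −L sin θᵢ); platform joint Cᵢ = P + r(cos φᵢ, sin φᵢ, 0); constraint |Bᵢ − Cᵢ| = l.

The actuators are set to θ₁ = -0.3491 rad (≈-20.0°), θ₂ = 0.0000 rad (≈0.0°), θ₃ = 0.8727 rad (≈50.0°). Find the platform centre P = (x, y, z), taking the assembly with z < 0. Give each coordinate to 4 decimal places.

(0.0802, 0.0908, -0.2565)

arm 1 at φ=0.0°: e+L cos θ1 = 0.3779;  centre 1 = (0.3779, 0.0000, 0.0684)
arm 2 at φ=120.0°: e+L cos θ2 = 0.3900;  centre 2 = (-0.1950, 0.3377, 0.0000)
φ3=240.0°: virtual centre (-0.1593, -0.2759, -0.1532), radius l
eliminate P² terms by subtracting sphere 1 from 2 and 3
[-1.1459 0.6755 -0.1368]·P = 0.0046;  [-1.0744 -0.5517 -0.4432]·P = -0.0226
Cramer: x(z) = 0.0094-0.2761z;  y(z) = 0.0227-0.2658z
into |P−centre ₁|² = l²: 1.1468z² + 0.0546z + -0.0615 = 0;  Δ = 0.2849;  z = -0.2565 or 0.2089 → z<0 root = -0.2565
x = 0.0802, y = 0.0908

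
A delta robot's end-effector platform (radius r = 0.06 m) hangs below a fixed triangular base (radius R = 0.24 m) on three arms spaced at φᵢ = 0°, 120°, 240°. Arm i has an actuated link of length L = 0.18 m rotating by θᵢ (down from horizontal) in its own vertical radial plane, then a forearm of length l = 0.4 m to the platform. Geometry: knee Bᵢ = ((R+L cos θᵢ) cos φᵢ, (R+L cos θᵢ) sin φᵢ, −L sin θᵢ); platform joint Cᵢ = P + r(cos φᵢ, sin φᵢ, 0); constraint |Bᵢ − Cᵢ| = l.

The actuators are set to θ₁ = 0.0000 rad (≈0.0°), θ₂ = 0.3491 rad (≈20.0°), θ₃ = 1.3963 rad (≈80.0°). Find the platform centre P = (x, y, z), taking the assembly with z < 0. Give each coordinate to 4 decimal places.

(0.1126, 0.1348, -0.2839)

φ1=0.0°: virtual centre (0.3600, 0.0000, 0.0000), radius l
arm 2 at φ=120.0°: (R−r)+L cos θ2 = 0.3491;  centre 2 = (-0.1746, 0.3024, -0.0616)
φ3=240.0°: virtual centre (-0.1056, -0.1829, -0.1773), radius l
eliminate P² terms by subtracting sphere 1 from 2 and 3
linear system: -1.0691x+0.6047y = -0.0039−-0.1231z; -0.9313x+-0.3659y = -0.0535−-0.3545z
det = 0.9544;  x = 0.0354+-0.2719z,  y = 0.0562+-0.2770z
sphere 1 gives Az²+Bz+C=0 with A=1.1506, B=0.1454, C=-0.0515;  B²−4AC=0.2582;  roots -0.2839, 0.1576;  negative root z = -0.2839
x = 0.1126, y = 0.1348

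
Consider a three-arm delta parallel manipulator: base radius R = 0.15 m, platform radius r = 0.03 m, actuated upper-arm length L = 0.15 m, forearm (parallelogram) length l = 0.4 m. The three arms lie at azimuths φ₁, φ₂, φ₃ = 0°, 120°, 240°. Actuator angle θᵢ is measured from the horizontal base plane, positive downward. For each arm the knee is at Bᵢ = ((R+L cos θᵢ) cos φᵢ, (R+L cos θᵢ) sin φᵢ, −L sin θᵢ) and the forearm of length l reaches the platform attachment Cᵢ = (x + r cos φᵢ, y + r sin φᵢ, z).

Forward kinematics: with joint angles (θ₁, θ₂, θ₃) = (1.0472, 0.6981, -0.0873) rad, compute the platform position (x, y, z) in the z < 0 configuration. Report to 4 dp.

arm 1 at φ=0.0°: ρ1 = 0.1950;  O1 = (0.1950, 0.0000, -0.1299)
arm 2 at φ=120.0°: ρ2 = 0.2349;  O2 = (-0.1175, 0.2034, -0.0964)
arm 3 at φ=240.0°: ρ3 = 0.2694;  O3 = (-0.1347, -0.2333, 0.0131)
subtract pairs → two planes through P
linear system: -0.6249x+0.4069y = 0.0096−0.0670z; -0.6594x+-0.4667y = 0.0179−0.2860z
Cramer: x(z) = -0.0210+0.2636z;  y(z) = -0.0087+0.2403z
quadratic in z: (1.1272)z²+(0.1418)z+(-0.0964)=0, √Δ=0.6744 → z ∈ {-0.3620, 0.2362}; z = -0.3620 (taking z<0)
x = -0.1164, y = -0.0956

(-0.1164, -0.0956, -0.3620)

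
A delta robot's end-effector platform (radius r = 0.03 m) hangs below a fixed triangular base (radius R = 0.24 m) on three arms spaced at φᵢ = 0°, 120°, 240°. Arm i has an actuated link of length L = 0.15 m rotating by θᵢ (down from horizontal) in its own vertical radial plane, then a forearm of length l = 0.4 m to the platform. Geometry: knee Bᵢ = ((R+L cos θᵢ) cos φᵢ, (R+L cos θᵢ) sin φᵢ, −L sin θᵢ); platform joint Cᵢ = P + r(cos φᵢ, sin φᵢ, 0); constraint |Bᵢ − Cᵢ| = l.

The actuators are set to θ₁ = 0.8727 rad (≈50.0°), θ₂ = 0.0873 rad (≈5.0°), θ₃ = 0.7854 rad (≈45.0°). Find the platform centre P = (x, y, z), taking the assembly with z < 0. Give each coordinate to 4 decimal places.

(-0.0457, 0.0607, -0.2946)

S1 = (0.3064·cos0.0°, 0.3064·sin0.0°, -0.1149) = (0.3064, 0.0000, -0.1149)
arm 2 at φ=120.0°: ρ2 = 0.3594;  S2 = (-0.1797, 0.3113, -0.0131)
φ3=240.0°: virtual centre (-0.1580, -0.2737, -0.1061), radius l
subtract pairs → two planes through P
linear system: -0.9723x+0.6225y = 0.0223−0.2037z; -0.9289x+-0.5474y = 0.0041−0.0177z
det = 1.1105;  x = -0.0132+0.1103z,  y = 0.0151+-0.1549z
sphere 1 gives Az²+Bz+C=0 with A=1.0362, B=0.1546, C=-0.0444;  B²−4AC=0.2079;  roots -0.2946, 0.1454;  negative root z = -0.2946
x = -0.0457, y = 0.0607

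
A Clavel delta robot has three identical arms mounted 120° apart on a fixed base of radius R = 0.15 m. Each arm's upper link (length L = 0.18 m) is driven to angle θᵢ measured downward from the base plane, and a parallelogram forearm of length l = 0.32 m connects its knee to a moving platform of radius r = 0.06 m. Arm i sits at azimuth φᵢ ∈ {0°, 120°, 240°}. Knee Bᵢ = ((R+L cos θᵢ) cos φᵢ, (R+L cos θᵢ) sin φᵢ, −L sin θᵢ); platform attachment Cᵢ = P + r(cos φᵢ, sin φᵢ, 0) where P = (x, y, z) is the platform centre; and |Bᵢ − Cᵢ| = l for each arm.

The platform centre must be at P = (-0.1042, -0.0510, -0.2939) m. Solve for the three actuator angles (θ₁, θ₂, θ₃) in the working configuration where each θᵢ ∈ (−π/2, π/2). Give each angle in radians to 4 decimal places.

θ₁ = 1.0474, θ₂ = 0.6111, θ₃ = 0.1747

φ1=0.0° → target in arm frame (-0.1042, -0.0510)
  A=0.1942, B=-0.2939, C=(l²−L²−A²−y'²−z²)/(2L)=-0.1575
  √(A²+B²)=0.3523;  θ1 = -0.9869+2.0343 ≈ 1.0474
rotate P by −φ2: (0.0079, 0.1157, -0.2939)
  A cos θ + B sin θ = C:  0.0821·cos θ + -0.2939·sin θ = -0.1014
  √(A²+B²)=0.3051;  θ2 = -1.2985+1.9096 ≈ 0.6111
φ3=240.0° → target in arm frame (0.0963, -0.0647)
  A cos θ + B sin θ = C:  -0.0063·cos θ + -0.2939·sin θ = -0.0572
  √(A²+B²)=0.2940;  θ3 = -1.5921+1.7668 ≈ 0.1747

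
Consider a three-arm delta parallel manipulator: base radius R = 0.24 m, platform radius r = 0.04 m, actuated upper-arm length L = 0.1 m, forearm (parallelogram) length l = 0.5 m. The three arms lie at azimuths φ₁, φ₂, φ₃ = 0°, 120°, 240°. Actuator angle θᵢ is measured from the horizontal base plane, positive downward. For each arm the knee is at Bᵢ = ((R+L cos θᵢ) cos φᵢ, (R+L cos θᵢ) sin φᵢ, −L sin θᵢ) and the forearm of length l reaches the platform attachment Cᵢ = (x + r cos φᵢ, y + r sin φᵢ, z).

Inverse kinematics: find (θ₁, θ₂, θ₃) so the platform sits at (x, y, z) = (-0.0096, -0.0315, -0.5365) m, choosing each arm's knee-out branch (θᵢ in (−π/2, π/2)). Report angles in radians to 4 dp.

θ₁ = 1.3084, θ₂ = 1.3957, θ₃ = 1.0466

arm 1 (φ=0.0°): x'=-0.0096, y'=-0.0315
  e−x'=0.2096;  (l²−L²−(e−x')²−y'²−z²)/2L = -0.4638
  θ1 = atan2(B,A) + arccos(C/0.5760) = 1.3084
arm 2 (φ=120.0°): x'=-0.0225, y'=0.0241
  e−x'=0.2225;  (l²−L²−(e−x')²−y'²−z²)/2L = -0.4895
  γ=atan2(-0.5365,0.2225)=-1.1777;  ψ=arccos(-0.8429)=2.5734;  θ2=γ+ψ≈1.3957
φ3=240.0° → target in arm frame (0.0321, 0.0074)
  e−x'=0.1679;  (l²−L²−(e−x')²−y'²−z²)/2L = -0.3804
  γ=atan2(-0.5365,0.1679)=-1.2675;  ψ=arccos(-0.6767)=2.3141;  θ3=γ+ψ≈1.0466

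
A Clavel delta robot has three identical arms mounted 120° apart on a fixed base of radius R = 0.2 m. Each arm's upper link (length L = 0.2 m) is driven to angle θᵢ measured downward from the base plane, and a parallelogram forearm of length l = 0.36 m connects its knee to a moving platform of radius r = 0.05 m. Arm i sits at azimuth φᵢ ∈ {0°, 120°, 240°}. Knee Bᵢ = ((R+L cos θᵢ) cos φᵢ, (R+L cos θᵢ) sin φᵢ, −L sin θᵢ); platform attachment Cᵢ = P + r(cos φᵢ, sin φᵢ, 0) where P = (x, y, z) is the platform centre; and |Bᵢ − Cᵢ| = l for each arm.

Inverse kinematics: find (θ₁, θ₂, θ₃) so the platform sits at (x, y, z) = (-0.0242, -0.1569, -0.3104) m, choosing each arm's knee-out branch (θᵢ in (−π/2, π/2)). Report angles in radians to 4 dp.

θ₁ = 0.9597, θ₂ = 1.3090, θ₃ = 0.0876

rotate P by −φ1: (-0.0242, -0.1569, -0.3104)
  A=0.1742, B=-0.3104, C=(l²−L²−A²−y'²−z²)/(2L)=-0.1543
  √(A²+B²)=0.3559;  θ1 = -1.0594+2.0191 ≈ 0.9597
φ2=120.0° → target in arm frame (-0.1238, 0.0994)
  e−x'=0.2738;  (l²−L²−(e−x')²−y'²−z²)/2L = -0.2290
  √(A²+B²)=0.4139;  θ2 = -0.8480+2.1570 ≈ 1.3090
φ3=240.0° → target in arm frame (0.1480, 0.0575)
  A=0.0020, B=-0.3104, C=(l²−L²−A²−y'²−z²)/(2L)=-0.0251
  θ3 = atan2(B,A) + arccos(C/0.3104) = 0.0876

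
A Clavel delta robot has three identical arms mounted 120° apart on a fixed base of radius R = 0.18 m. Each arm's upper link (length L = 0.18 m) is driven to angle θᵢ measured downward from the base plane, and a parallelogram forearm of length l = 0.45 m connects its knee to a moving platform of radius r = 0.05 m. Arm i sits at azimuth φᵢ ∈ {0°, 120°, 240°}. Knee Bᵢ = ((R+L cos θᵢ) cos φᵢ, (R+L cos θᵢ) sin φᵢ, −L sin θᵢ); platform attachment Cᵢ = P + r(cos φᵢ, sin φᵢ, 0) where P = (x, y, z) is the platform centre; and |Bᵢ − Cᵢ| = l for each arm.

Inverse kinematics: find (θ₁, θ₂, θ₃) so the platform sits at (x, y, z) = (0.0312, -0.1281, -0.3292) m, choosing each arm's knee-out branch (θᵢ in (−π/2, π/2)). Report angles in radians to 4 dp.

rotate P by −φ1: (0.0312, -0.1281, -0.3292)
  A cos θ + B sin θ = C:  0.0988·cos θ + -0.3292·sin θ = 0.0988
  γ=atan2(-0.3292,0.0988)=-1.2792;  ψ=arccos(0.2874)=1.2793;  θ1=γ+ψ≈0.0001
arm 2 (φ=120.0°): x'=-0.1265, y'=0.0370
  A=0.2565, B=-0.3292, C=(l²−L²−A²−y'²−z²)/(2L)=-0.0152
  √(A²+B²)=0.4174;  θ2 = -0.9088+1.6071 ≈ 0.6983
φ3=240.0° → target in arm frame (0.0953, 0.0911)
  A cos θ + B sin θ = C:  0.0347·cos θ + -0.3292·sin θ = 0.1451
  √(A²+B²)=0.3310;  θ3 = -1.4659+1.1171 ≈ -0.3488

θ₁ = 0.0001, θ₂ = 0.6983, θ₃ = -0.3488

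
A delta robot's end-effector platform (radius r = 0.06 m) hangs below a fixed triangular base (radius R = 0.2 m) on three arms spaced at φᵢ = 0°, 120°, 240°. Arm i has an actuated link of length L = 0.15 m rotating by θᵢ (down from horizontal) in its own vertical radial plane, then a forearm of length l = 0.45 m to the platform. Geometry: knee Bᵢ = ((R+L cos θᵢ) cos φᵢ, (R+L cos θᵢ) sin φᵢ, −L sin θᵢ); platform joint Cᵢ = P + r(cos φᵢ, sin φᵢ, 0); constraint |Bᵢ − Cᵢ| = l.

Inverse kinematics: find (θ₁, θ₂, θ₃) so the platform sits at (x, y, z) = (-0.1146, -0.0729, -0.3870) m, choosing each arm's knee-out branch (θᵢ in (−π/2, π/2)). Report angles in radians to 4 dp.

φ1=0.0° → target in arm frame (-0.1146, -0.0729)
  A cos θ + B sin θ = C:  0.2546·cos θ + -0.3870·sin θ = -0.1330
  θ1 = atan2(B,A) + arccos(C/0.4632) = 0.8731
arm 2 (φ=120.0°): x'=-0.0058, y'=0.1357
  e−x'=0.1458;  (l²−L²−(e−x')²−y'²−z²)/2L = -0.0315
  θ2 = atan2(B,A) + arccos(C/0.4136) = 0.4366
rotate P by −φ3: (0.1204, -0.0628, -0.3870)
  A=0.0196, B=-0.3870, C=(l²−L²−A²−y'²−z²)/(2L)=0.0863
  θ3 = atan2(B,A) + arccos(C/0.3875) = -0.1742

θ₁ = 0.8731, θ₂ = 0.4366, θ₃ = -0.1742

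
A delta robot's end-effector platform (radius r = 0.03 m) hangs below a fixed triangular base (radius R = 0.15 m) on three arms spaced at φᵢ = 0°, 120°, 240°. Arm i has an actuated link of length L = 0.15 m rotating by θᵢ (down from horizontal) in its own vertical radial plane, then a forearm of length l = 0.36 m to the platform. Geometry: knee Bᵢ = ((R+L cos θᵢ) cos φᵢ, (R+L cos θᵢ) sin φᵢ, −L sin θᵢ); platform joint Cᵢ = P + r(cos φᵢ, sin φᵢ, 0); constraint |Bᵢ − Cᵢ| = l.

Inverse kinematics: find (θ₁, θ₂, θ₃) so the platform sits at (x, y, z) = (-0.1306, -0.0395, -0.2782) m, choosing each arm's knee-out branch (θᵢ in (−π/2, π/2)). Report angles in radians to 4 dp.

θ₁ = 1.0469, θ₂ = 0.2619, θ₃ = -0.1748

arm 1 (φ=0.0°): x'=-0.1306, y'=-0.0395
  A cos θ + B sin θ = C:  0.2506·cos θ + -0.2782·sin θ = -0.1155
  √(A²+B²)=0.3744;  θ1 = -0.8375+1.8844 ≈ 1.0469
φ2=120.0° → target in arm frame (0.0311, 0.1329)
  e−x'=0.0889;  (l²−L²−(e−x')²−y'²−z²)/2L = 0.0138
  √(A²+B²)=0.2921;  θ2 = -1.2615+1.5234 ≈ 0.2619
arm 3 (φ=240.0°): x'=0.0995, y'=-0.0934
  A=0.0205, B=-0.2782, C=(l²−L²−A²−y'²−z²)/(2L)=0.0686
  γ=atan2(-0.2782,0.0205)=-1.4973;  ψ=arccos(0.2458)=1.3225;  θ3=γ+ψ≈-0.1748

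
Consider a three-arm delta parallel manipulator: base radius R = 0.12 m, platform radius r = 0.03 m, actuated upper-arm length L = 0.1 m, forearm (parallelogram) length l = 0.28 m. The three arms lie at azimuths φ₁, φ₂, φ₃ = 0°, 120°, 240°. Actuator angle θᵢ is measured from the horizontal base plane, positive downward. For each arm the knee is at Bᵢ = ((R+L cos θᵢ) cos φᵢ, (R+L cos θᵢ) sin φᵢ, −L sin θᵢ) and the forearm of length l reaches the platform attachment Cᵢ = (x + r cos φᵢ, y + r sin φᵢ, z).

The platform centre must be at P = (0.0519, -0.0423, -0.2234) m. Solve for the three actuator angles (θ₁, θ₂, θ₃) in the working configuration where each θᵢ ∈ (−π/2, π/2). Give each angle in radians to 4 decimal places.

θ₁ = -0.1743, θ₂ = 0.6984, θ₃ = 0.1752

arm 1 (φ=0.0°): x'=0.0519, y'=-0.0423
  A=0.0381, B=-0.2234, C=(l²−L²−A²−y'²−z²)/(2L)=0.0763
  θ1 = atan2(B,A) + arccos(C/0.2266) = -0.1743
rotate P by −φ2: (-0.0626, -0.0238, -0.2234)
  A cos θ + B sin θ = C:  0.1526·cos θ + -0.2234·sin θ = -0.0268
  γ=atan2(-0.2234,0.1526)=-0.9716;  ψ=arccos(-0.0990)=1.6699;  θ2=γ+ψ≈0.6984
φ3=240.0° → target in arm frame (0.0107, 0.0661)
  e−x'=0.0793;  (l²−L²−(e−x')²−y'²−z²)/2L = 0.0392
  θ3 = atan2(B,A) + arccos(C/0.2371) = 0.1752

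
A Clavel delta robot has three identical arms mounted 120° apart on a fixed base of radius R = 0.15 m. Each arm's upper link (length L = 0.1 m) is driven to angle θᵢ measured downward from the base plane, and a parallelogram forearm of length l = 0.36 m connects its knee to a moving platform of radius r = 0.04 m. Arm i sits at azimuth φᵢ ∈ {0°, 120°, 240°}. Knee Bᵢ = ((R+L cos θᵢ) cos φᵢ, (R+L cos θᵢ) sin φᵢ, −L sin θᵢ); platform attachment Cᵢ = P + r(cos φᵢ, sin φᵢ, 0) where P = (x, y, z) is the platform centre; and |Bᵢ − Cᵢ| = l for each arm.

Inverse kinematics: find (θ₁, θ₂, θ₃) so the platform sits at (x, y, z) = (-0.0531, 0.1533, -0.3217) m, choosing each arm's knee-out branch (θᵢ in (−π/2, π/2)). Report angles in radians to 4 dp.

arm 1 (φ=0.0°): x'=-0.0531, y'=0.1533
  A=0.1631, B=-0.3217, C=(l²−L²−A²−y'²−z²)/(2L)=-0.1700
  √(A²+B²)=0.3607;  θ1 = -1.1016+2.0615 ≈ 0.9599
rotate P by −φ2: (0.1593, -0.0307, -0.3217)
  e−x'=-0.0493;  (l²−L²−(e−x')²−y'²−z²)/2L = 0.0637
  √(A²+B²)=0.3255;  θ2 = -1.7229+1.3738 ≈ -0.3491
φ3=240.0° → target in arm frame (-0.1062, -0.1226)
  A=0.2162, B=-0.3217, C=(l²−L²−A²−y'²−z²)/(2L)=-0.2284
  γ=atan2(-0.3217,0.2162)=-0.9790;  ψ=arccos(-0.5892)=2.2009;  θ3=γ+ψ≈1.2219

θ₁ = 0.9599, θ₂ = -0.3491, θ₃ = 1.2219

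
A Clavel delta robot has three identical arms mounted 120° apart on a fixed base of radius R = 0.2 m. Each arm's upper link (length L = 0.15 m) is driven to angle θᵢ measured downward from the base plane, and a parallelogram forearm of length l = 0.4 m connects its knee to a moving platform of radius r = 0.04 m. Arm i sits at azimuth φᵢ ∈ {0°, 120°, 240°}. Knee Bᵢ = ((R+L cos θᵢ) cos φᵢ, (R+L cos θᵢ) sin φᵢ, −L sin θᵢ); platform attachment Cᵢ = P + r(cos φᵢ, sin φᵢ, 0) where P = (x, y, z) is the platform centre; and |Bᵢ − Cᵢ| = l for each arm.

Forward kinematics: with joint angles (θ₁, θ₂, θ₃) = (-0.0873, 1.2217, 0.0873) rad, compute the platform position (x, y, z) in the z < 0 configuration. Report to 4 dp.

(0.0910, -0.1287, -0.2963)

φ1=0.0°: virtual centre (0.3094, 0.0000, 0.0131), radius l
φ2=120.0°: virtual centre (-0.1057, 0.1830, -0.1410), radius l
O3 = (0.3094·cos240.0°, 0.3094·sin240.0°, -0.0131) = (-0.1547, -0.2680, -0.0131)
eliminate P² terms by subtracting sphere 1 from 2 and 3
linear system: -0.8302x+0.3660y = -0.0314−-0.3081z; -0.9283x+-0.5359y = 0.0000−-0.0523z
det = 0.7847;  x = 0.0214+-0.2348z,  y = -0.0371+0.3091z
sphere 1 gives Az²+Bz+C=0 with A=1.1507, B=0.0861, C=-0.0755;  B²−4AC=0.3550;  roots -0.2963, 0.2215;  negative root z = -0.2963
x = 0.0910, y = -0.1287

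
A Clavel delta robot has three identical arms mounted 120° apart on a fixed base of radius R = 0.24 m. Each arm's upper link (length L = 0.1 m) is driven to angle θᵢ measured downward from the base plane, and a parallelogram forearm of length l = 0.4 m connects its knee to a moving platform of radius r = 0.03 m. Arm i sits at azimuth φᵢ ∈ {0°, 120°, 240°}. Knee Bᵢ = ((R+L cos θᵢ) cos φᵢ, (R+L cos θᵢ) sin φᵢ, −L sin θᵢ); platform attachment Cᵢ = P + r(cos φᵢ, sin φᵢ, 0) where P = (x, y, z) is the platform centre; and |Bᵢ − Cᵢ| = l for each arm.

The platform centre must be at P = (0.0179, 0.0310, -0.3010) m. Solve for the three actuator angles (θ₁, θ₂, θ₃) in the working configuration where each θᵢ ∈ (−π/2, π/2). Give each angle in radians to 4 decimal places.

φ1=0.0° → target in arm frame (0.0179, 0.0310)
  A=0.1921, B=-0.3010, C=(l²−L²−A²−y'²−z²)/(2L)=0.1077
  √(A²+B²)=0.3571;  θ1 = -1.0028+1.2645 ≈ 0.2617
φ2=120.0° → target in arm frame (0.0179, -0.0310)
  A cos θ + B sin θ = C:  0.1921·cos θ + -0.3010·sin θ = 0.1077
  √(A²+B²)=0.3571;  θ2 = -1.0027+1.2645 ≈ 0.2617
rotate P by −φ3: (-0.0358, 0.0000, -0.3010)
  A=0.2458, B=-0.3010, C=(l²−L²−A²−y'²−z²)/(2L)=-0.0051
  γ=atan2(-0.3010,0.2458)=-0.8860;  ψ=arccos(-0.0131)=1.5839;  θ3=γ+ψ≈0.6979

θ₁ = 0.2617, θ₂ = 0.2617, θ₃ = 0.6979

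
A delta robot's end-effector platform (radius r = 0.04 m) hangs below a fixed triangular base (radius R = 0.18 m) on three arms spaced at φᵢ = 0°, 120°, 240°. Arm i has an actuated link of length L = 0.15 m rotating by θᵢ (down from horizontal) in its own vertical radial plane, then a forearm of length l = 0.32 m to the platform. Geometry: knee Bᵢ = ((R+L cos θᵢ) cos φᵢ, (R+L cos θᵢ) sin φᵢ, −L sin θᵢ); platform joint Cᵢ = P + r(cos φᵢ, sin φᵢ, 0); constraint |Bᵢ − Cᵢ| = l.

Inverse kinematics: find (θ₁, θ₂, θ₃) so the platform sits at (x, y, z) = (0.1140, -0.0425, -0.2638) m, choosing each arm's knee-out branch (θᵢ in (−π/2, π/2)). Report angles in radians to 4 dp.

φ1=0.0° → target in arm frame (0.1140, -0.0425)
  e−x'=0.0260;  (l²−L²−(e−x')²−y'²−z²)/2L = 0.0261
  √(A²+B²)=0.2651;  θ1 = -1.4726+1.4722 ≈ -0.0003
arm 2 (φ=120.0°): x'=-0.0938, y'=-0.0775
  e−x'=0.2338;  (l²−L²−(e−x')²−y'²−z²)/2L = -0.1679
  √(A²+B²)=0.3525;  θ2 = -0.8456+2.0671 ≈ 1.2215
φ3=240.0° → target in arm frame (-0.0202, 0.1200)
  e−x'=0.1602;  (l²−L²−(e−x')²−y'²−z²)/2L = -0.0992
  √(A²+B²)=0.3086;  θ3 = -1.0251+1.8979 ≈ 0.8728

θ₁ = -0.0003, θ₂ = 1.2215, θ₃ = 0.8728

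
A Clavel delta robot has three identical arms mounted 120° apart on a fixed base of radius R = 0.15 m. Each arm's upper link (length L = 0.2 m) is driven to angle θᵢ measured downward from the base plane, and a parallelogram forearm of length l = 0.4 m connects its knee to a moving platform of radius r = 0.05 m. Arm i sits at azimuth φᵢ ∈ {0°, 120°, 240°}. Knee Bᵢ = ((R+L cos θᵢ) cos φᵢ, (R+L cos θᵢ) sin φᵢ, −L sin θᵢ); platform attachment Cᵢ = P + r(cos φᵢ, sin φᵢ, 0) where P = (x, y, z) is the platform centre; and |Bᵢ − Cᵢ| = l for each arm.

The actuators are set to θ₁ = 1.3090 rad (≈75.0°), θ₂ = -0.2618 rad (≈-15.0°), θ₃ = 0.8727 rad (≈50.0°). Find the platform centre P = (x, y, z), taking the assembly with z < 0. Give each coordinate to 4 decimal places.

arm 1 at φ=0.0°: (R−r)+L cos θ1 = 0.1518;  O1 = (0.1518, 0.0000, -0.1932)
O2 = (0.2932·cos120.0°, 0.2932·sin120.0°, 0.0518) = (-0.1466, 0.2539, 0.0518)
arm 3 at φ=240.0°: (R−r)+L cos θ3 = 0.2286;  O3 = (-0.1143, -0.1979, -0.1532)
subtract pairs → two planes through P
[-0.5967 0.5078 0.4899]·P = 0.0283;  [-0.5321 -0.3959 0.0799]·P = 0.0154
Cramer: x(z) = -0.0375+0.4631z;  y(z) = 0.0116-0.4205z
sphere 1 gives Az²+Bz+C=0 with A=1.3913, B=0.2013, C=-0.0867;  B²−4AC=0.5231;  roots -0.3323, 0.1876;  negative root z = -0.3323
x = -0.1914, y = 0.1513

(-0.1914, 0.1513, -0.3323)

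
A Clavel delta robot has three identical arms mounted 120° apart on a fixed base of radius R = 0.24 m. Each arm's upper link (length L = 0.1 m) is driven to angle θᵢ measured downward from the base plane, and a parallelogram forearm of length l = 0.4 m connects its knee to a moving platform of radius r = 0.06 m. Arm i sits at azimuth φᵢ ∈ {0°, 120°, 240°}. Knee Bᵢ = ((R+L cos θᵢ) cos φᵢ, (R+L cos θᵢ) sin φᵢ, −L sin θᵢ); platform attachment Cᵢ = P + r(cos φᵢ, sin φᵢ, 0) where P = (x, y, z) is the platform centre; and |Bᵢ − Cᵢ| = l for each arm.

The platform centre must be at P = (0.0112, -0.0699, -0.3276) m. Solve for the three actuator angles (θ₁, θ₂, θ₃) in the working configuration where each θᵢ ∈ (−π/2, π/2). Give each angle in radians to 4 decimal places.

arm 1 (φ=0.0°): x'=0.0112, y'=-0.0699
  A cos θ + B sin θ = C:  0.1688·cos θ + -0.3276·sin θ = 0.0465
  γ=atan2(-0.3276,0.1688)=-1.0950;  ψ=arccos(0.1262)=1.4443;  θ1=γ+ψ≈0.3493
φ2=120.0° → target in arm frame (-0.0661, 0.0253)
  A cos θ + B sin θ = C:  0.2461·cos θ + -0.3276·sin θ = -0.0927
  θ2 = atan2(B,A) + arccos(C/0.4098) = 0.8726
rotate P by −φ3: (0.0549, 0.0446, -0.3276)
  e−x'=0.1251;  (l²−L²−(e−x')²−y'²−z²)/2L = 0.1252
  √(A²+B²)=0.3507;  θ3 = -1.2061+1.2056 ≈ -0.0005

θ₁ = 0.3493, θ₂ = 0.8726, θ₃ = -0.0005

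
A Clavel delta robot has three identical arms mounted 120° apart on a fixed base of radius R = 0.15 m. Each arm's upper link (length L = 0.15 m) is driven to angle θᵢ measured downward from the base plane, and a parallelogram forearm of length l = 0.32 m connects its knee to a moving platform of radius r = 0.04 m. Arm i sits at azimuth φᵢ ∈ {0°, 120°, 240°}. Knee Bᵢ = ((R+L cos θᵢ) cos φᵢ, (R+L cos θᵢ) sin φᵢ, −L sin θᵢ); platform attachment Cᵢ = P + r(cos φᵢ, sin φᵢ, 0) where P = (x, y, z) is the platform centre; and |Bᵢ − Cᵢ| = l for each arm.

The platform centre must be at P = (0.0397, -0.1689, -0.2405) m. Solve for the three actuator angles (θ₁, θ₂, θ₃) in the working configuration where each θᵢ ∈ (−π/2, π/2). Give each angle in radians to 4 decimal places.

θ₁ = 0.4368, θ₂ = 1.3965, θ₃ = -0.1744

arm 1 (φ=0.0°): x'=0.0397, y'=-0.1689
  A cos θ + B sin θ = C:  0.0703·cos θ + -0.2405·sin θ = -0.0380
  θ1 = atan2(B,A) + arccos(C/0.2506) = 0.4368
φ2=120.0° → target in arm frame (-0.1661, 0.0501)
  A cos θ + B sin θ = C:  0.2761·cos θ + -0.2405·sin θ = -0.1890
  θ2 = atan2(B,A) + arccos(C/0.3662) = 1.3965
arm 3 (φ=240.0°): x'=0.1264, y'=0.1188
  A cos θ + B sin θ = C:  -0.0164·cos θ + -0.2405·sin θ = 0.0256
  √(A²+B²)=0.2411;  θ3 = -1.6390+1.4645 ≈ -0.1744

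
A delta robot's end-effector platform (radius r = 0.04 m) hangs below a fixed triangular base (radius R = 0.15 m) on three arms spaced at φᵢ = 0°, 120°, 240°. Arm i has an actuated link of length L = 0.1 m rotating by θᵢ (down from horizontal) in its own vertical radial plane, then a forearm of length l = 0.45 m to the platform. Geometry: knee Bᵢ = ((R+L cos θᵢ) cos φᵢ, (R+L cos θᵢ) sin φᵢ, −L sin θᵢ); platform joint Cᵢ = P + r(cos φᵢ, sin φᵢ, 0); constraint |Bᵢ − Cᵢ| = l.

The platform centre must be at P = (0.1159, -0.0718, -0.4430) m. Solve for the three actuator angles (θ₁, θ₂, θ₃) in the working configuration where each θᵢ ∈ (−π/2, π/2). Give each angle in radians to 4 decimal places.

rotate P by −φ1: (0.1159, -0.0718, -0.4430)
  A=-0.0059, B=-0.4430, C=(l²−L²−A²−y'²−z²)/(2L)=-0.0447
  θ1 = atan2(B,A) + arccos(C/0.4430) = 0.0877
φ2=120.0° → target in arm frame (-0.1201, -0.0645)
  A=0.2301, B=-0.4430, C=(l²−L²−A²−y'²−z²)/(2L)=-0.3043
  √(A²+B²)=0.4992;  θ2 = -1.0917+2.2264 ≈ 1.1347
rotate P by −φ3: (0.0042, 0.1363, -0.4430)
  A cos θ + B sin θ = C:  0.1058·cos θ + -0.4430·sin θ = -0.1675
  θ3 = atan2(B,A) + arccos(C/0.4555) = 0.6111

θ₁ = 0.0877, θ₂ = 1.1347, θ₃ = 0.6111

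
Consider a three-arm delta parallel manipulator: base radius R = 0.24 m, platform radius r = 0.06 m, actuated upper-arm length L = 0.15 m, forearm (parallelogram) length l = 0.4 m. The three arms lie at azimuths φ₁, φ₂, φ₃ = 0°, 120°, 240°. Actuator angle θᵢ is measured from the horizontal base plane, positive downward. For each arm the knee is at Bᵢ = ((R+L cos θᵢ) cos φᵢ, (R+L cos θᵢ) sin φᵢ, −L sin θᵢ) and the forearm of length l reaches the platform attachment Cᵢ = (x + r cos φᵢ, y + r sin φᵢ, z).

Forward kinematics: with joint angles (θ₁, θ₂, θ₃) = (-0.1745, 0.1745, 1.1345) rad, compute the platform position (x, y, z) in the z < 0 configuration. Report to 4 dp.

(0.0870, 0.0998, -0.2774)

φ1=0.0°: virtual centre (0.3277, 0.0000, 0.0260), radius l
φ2=120.0°: virtual centre (-0.1639, 0.2838, -0.0260), radius l
φ3=240.0°: virtual centre (-0.1217, -0.2108, -0.1359), radius l
subtract pairs → two planes through P
linear system: -0.9832x+0.5676y = 0.0000−-0.1042z; -0.8988x+-0.4216y = -0.0304−-0.3240z
det = 0.9247;  x = 0.0186+-0.2464z,  y = 0.0323+-0.2432z
quadratic in z: (1.1199)z²+(0.0845)z+(-0.0627)=0, √Δ=0.5369 → z ∈ {-0.2774, 0.2020}; z = -0.2774 (taking z<0)
x = 0.0870, y = 0.0998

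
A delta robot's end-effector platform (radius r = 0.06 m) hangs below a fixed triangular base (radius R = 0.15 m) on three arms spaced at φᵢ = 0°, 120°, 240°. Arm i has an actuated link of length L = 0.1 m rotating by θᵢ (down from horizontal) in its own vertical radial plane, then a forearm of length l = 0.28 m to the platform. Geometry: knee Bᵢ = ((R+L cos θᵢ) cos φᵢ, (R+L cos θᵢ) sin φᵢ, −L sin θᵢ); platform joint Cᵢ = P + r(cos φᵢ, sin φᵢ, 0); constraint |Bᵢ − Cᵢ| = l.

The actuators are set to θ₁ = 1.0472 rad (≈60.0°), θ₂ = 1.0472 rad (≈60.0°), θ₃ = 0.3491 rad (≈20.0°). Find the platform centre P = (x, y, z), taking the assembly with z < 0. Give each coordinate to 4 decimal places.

arm 1 at φ=0.0°: (R−r)+L cos θ1 = 0.1400;  O1 = (0.1400, 0.0000, -0.0866)
φ2=120.0°: virtual centre (-0.0700, 0.1212, -0.0866), radius l
φ3=240.0°: virtual centre (-0.0920, -0.1593, -0.0342), radius l
|O₂|²−|O₁|² = 0.0000;  |O₃|²−|O₁|² = 0.0079
[-0.4200 0.2425 0.0000]·P = 0.0000;  [-0.4640 -0.3186 0.1048]·P = 0.0079
det = 0.2463;  x = -0.0078+0.1032z,  y = -0.0135+0.1787z
sphere 1 gives Az²+Bz+C=0 with A=1.0426, B=0.1379, C=-0.0489;  B²−4AC=0.2228;  roots -0.2925, 0.1603;  negative root z = -0.2925
x = -0.0380, y = -0.0658

(-0.0380, -0.0658, -0.2925)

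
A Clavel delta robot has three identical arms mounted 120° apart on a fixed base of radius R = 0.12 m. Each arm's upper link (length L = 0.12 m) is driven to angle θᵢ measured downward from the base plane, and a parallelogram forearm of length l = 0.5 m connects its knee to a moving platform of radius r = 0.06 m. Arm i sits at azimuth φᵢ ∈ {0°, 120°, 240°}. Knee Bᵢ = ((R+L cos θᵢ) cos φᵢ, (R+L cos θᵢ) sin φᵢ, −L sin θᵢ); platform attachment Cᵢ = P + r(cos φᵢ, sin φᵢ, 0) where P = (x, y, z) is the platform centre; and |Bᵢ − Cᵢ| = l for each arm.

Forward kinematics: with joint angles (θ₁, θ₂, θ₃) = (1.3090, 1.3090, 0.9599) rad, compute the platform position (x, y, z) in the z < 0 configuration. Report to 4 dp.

arm 1 at φ=0.0°: ρ1 = 0.0911;  O1 = (0.0911, 0.0000, -0.1159)
φ2=120.0°: virtual centre (-0.0455, 0.0789, -0.1159), radius l
O3 = (0.1288·cos240.0°, 0.1288·sin240.0°, -0.0983) = (-0.0644, -0.1116, -0.0983)
subtract pairs → two planes through P
linear system: -0.2732x+0.1577y = 0.0000−0.0000z; -0.3109x+-0.2231y = 0.0045−0.0352z
det = 0.1100;  x = -0.0065+0.0505z,  y = -0.0113+0.0875z
quadratic in z: (1.0102)z²+(0.2200)z+(-0.2269)=0, √Δ=0.9825 → z ∈ {-0.5952, 0.3774}; z = -0.5952 (taking z<0)
x = -0.0366, y = -0.0633

(-0.0366, -0.0633, -0.5952)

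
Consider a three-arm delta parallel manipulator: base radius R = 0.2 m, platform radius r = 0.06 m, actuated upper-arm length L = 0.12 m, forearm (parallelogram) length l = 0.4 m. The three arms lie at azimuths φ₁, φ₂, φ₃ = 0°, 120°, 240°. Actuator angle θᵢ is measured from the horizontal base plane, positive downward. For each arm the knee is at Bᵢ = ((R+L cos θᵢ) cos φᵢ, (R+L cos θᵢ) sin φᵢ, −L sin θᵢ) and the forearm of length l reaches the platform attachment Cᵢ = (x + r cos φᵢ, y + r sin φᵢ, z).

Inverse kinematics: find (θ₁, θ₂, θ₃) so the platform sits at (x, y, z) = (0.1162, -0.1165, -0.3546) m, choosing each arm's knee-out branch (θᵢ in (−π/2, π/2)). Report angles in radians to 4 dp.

rotate P by −φ1: (0.1162, -0.1165, -0.3546)
  A=0.0238, B=-0.3546, C=(l²−L²−A²−y'²−z²)/(2L)=0.0238
  √(A²+B²)=0.3554;  θ1 = -1.5038+1.5037 ≈ -0.0001
φ2=120.0° → target in arm frame (-0.1590, -0.0424)
  e−x'=0.2990;  (l²−L²−(e−x')²−y'²−z²)/2L = -0.2972
  γ=atan2(-0.3546,0.2990)=-0.8703;  ψ=arccos(-0.6408)=2.2663;  θ2=γ+ψ≈1.3961
rotate P by −φ3: (0.0428, 0.1589, -0.3546)
  A cos θ + B sin θ = C:  0.0972·cos θ + -0.3546·sin θ = -0.0618
  γ=atan2(-0.3546,0.0972)=-1.3032;  ψ=arccos(-0.1681)=1.7397;  θ3=γ+ψ≈0.4365

θ₁ = -0.0001, θ₂ = 1.3961, θ₃ = 0.4365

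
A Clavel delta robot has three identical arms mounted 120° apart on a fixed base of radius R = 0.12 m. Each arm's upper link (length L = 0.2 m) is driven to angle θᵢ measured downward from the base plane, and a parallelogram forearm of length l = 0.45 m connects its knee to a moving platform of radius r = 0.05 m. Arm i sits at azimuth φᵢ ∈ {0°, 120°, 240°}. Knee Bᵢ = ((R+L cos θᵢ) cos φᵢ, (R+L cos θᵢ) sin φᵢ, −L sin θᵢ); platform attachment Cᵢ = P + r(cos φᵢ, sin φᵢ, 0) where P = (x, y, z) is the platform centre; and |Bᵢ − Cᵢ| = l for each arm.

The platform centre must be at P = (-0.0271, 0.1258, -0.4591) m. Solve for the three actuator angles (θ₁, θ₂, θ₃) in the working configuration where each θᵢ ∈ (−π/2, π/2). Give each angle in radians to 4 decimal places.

rotate P by −φ1: (-0.0271, 0.1258, -0.4591)
  e−x'=0.0971;  (l²−L²−(e−x')²−y'²−z²)/2L = -0.1838
  √(A²+B²)=0.4693;  θ1 = -1.3624+1.9733 ≈ 0.6109
arm 2 (φ=120.0°): x'=0.1225, y'=-0.0394
  A cos θ + B sin θ = C:  -0.0525·cos θ + -0.4591·sin θ = -0.1315
  θ2 = atan2(B,A) + arccos(C/0.4621) = 0.1746
φ3=240.0° → target in arm frame (-0.0954, -0.0864)
  e−x'=0.1654;  (l²−L²−(e−x')²−y'²−z²)/2L = -0.2077
  √(A²+B²)=0.4880;  θ3 = -1.2250+2.0105 ≈ 0.7855

θ₁ = 0.6109, θ₂ = 0.1746, θ₃ = 0.7855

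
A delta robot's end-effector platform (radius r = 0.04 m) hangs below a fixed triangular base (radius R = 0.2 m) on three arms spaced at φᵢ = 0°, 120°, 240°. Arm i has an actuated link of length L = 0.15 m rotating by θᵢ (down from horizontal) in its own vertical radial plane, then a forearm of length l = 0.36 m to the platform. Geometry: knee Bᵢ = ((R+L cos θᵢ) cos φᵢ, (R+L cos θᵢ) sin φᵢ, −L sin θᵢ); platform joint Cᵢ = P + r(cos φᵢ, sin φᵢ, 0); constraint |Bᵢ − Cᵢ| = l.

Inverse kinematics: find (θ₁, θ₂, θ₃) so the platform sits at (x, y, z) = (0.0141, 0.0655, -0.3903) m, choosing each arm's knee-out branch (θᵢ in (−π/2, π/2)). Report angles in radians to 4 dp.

θ₁ = 0.9600, θ₂ = 0.7857, θ₃ = 1.3091

rotate P by −φ1: (0.0141, 0.0655, -0.3903)
  A cos θ + B sin θ = C:  0.1459·cos θ + -0.3903·sin θ = -0.2360
  θ1 = atan2(B,A) + arccos(C/0.4167) = 0.9600
rotate P by −φ2: (0.0497, -0.0450, -0.3903)
  A cos θ + B sin θ = C:  0.1103·cos θ + -0.3903·sin θ = -0.1981
  θ2 = atan2(B,A) + arccos(C/0.4056) = 0.7857
arm 3 (φ=240.0°): x'=-0.0638, y'=-0.0205
  A cos θ + B sin θ = C:  0.2238·cos θ + -0.3903·sin θ = -0.3191
  θ3 = atan2(B,A) + arccos(C/0.4499) = 1.3091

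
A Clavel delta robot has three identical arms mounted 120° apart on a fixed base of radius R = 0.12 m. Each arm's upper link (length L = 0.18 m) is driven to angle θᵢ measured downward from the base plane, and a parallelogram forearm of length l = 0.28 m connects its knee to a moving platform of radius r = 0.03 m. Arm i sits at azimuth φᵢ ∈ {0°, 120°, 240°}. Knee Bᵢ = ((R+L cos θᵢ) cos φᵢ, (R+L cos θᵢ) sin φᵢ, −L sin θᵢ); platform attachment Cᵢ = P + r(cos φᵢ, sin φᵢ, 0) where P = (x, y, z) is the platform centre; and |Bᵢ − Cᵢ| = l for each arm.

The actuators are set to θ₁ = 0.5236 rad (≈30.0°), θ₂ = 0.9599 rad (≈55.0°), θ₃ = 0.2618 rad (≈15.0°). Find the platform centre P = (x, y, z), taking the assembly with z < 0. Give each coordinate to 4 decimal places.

(0.0152, -0.0759, -0.2295)

arm 1 at φ=0.0°: (R−r)+L cos θ1 = 0.2459;  O1 = (0.2459, 0.0000, -0.0900)
arm 2 at φ=120.0°: (R−r)+L cos θ2 = 0.1932;  O2 = (-0.0966, 0.1674, -0.1474)
φ3=240.0°: virtual centre (-0.1319, -0.2285, -0.0466), radius l
|O₂|²−|O₁|² = -0.0095;  |O₃|²−|O₁|² = 0.0032
linear system: -0.6850x+0.3347y = -0.0095−-0.1149z; -0.7556x+-0.4570y = 0.0032−0.0868z
Cramer: x(z) = 0.0057-0.0414z;  y(z) = -0.0166+0.2585z
quadratic in z: (1.0685)z²+(0.1913)z+(-0.0124)=0, √Δ=0.2990 → z ∈ {-0.2295, 0.0504}; z = -0.2295 (taking z<0)
x = 0.0152, y = -0.0759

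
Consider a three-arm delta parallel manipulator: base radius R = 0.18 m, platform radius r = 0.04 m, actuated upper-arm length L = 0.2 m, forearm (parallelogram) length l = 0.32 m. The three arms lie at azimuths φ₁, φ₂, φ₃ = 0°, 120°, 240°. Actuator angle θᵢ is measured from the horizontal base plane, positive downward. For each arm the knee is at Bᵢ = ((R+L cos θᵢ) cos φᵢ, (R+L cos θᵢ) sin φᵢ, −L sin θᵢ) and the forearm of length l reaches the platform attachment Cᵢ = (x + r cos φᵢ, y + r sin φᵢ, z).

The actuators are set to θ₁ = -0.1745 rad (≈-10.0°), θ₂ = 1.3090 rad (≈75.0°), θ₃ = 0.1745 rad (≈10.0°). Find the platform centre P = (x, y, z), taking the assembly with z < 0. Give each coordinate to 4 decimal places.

(0.0711, -0.0956, -0.1155)

arm 1 at φ=0.0°: (R−r)+L cos θ1 = 0.3370;  S1 = (0.3370, 0.0000, 0.0347)
arm 2 at φ=120.0°: (R−r)+L cos θ2 = 0.1918;  S2 = (-0.0959, 0.1661, -0.1932)
φ3=240.0°: virtual centre (-0.1685, -0.2918, -0.0347), radius l
eliminate P² terms by subtracting sphere 1 from 2 and 3
plane₁₂: -0.8657x+0.3321y+-0.4558z = -0.0407
Cramer: x(z) = 0.0282-0.3712z;  y(z) = -0.0489+0.4049z
into |P−S₁|² = l²: 1.3017z² + 0.1202z + -0.0035 = 0;  Δ = 0.0326;  z = -0.1155 or 0.0232 → z<0 root = -0.1155
x = 0.0711, y = -0.0956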